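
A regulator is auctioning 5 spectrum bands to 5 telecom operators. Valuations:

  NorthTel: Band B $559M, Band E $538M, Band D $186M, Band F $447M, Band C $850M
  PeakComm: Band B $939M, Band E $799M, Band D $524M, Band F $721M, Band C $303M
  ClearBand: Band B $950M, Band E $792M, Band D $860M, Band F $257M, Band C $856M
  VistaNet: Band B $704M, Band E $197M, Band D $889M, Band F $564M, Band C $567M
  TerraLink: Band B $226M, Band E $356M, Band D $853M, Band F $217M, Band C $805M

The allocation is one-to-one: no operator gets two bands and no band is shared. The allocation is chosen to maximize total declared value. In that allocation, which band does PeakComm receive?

This is a one-to-one assignment (maximum-weight bipartite matching).
Optimal: NorthTel→Band C ($850M), PeakComm→Band E ($799M), ClearBand→Band B ($950M), VistaNet→Band F ($564M), TerraLink→Band D ($853M) — total 850+799+950+564+853 = $4016M.
PeakComm's own top band is Band B ($939M), but forcing PeakComm→Band B and reassigning the rest optimally gives only $3998M — worse by 18.

PeakComm receives Band E.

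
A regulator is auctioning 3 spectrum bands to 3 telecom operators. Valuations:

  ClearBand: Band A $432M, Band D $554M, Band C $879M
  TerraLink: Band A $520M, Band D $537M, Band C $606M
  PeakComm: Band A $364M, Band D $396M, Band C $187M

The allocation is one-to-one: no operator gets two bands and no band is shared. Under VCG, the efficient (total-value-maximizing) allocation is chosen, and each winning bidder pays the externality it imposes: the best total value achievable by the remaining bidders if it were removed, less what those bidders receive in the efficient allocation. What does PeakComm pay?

Efficient allocation: ClearBand→Band C ($879M), TerraLink→Band A ($520M), PeakComm→Band D ($396M); total welfare W = $1795M.
PeakComm receives Band D at value $396M, so the others get W − 396 = $1399M.
Without PeakComm: best allocation of the remaining 2 bidders over all 3 bands is ClearBand→Band C ($879M), TerraLink→Band D ($537M), total $1416M.
VCG payment = (others' best without PeakComm) − (others' welfare with PeakComm) = 1416 − 1399 = $17M.

PeakComm pays $17M.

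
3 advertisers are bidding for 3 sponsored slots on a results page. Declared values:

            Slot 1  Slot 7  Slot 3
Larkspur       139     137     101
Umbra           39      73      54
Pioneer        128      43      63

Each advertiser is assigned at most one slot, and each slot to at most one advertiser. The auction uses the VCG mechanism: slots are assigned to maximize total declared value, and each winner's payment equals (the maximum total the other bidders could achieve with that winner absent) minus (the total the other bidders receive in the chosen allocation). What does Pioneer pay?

Efficient allocation: Larkspur→Slot 7 ($137), Umbra→Slot 3 ($54), Pioneer→Slot 1 ($128); total welfare W = $319.
Pioneer receives Slot 1 at value $128, so the others get W − 128 = $191.
Without Pioneer: best allocation of the remaining 2 bidders over all 3 slots is Larkspur→Slot 1 ($139), Umbra→Slot 7 ($73), total $212.
VCG payment = (others' best without Pioneer) − (others' welfare with Pioneer) = 212 − 191 = $21.

Pioneer pays $21.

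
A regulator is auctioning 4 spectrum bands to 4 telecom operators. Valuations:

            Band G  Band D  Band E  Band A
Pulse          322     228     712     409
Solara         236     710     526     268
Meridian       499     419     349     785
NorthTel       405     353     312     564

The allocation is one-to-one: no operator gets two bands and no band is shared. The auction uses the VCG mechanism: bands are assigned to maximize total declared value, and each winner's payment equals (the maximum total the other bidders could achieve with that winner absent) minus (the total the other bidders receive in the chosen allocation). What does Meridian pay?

Meridian pays $159M.

Efficient allocation: Pulse→Band E ($712M), Solara→Band D ($710M), Meridian→Band A ($785M), NorthTel→Band G ($405M); total welfare W = $2612M.
Meridian receives Band A at value $785M, so the others get W − 785 = $1827M.
Without Meridian: best allocation of the remaining 3 bidders over all 4 bands is Pulse→Band E ($712M), Solara→Band D ($710M), NorthTel→Band A ($564M), total $1986M.
VCG payment = (others' best without Meridian) − (others' welfare with Meridian) = 1986 − 1827 = $159M.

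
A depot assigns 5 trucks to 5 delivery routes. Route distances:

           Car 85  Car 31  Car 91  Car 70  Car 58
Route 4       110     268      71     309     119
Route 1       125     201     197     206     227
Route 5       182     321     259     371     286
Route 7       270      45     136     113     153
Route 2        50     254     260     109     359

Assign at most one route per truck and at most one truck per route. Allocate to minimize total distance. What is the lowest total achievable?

Treat this as an assignment problem: match each truck to one route.
Optimal: Car 85→Route 5 (182 km), Car 31→Route 7 (45 km), Car 91→Route 4 (71 km), Car 70→Route 2 (109 km), Car 58→Route 1 (227 km) — total 182+45+71+109+227 = 634 km.
Column-greedy (each route in turn goes to its cheapest remaining truck) gives 636 km, worse by 2.
Every other assignment is strictly worse.

Min total: 634 km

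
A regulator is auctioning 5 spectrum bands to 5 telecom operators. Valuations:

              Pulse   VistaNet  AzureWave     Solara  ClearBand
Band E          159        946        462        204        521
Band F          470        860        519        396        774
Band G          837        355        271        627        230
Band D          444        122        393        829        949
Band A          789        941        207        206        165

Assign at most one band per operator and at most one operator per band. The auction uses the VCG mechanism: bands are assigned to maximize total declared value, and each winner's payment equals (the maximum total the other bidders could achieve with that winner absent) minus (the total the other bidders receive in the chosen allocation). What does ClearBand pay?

Efficient allocation: Pulse→Band G ($837M), VistaNet→Band A ($941M), AzureWave→Band E ($462M), Solara→Band D ($829M), ClearBand→Band F ($774M); total welfare W = $3843M.
ClearBand receives Band F at value $774M, so the others get W − 774 = $3069M.
Without ClearBand: best allocation of the remaining 4 bidders over all 5 bands is Pulse→Band G ($837M), VistaNet→Band E ($946M), AzureWave→Band F ($519M), Solara→Band D ($829M), total $3131M.
VCG payment = (others' best without ClearBand) − (others' welfare with ClearBand) = 3131 − 3069 = $62M.

ClearBand pays $62M.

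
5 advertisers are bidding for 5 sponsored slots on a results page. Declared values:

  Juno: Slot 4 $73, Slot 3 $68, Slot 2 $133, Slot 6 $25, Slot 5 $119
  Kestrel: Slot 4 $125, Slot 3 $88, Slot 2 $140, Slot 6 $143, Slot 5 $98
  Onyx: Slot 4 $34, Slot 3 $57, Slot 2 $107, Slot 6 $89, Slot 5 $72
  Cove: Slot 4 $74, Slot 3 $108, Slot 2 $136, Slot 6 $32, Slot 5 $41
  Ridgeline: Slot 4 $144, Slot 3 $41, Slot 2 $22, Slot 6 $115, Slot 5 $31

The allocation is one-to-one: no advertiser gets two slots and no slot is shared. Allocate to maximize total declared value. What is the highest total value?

Maximum total: $621

Optimal: Juno→Slot 5 ($119), Kestrel→Slot 6 ($143), Onyx→Slot 2 ($107), Cove→Slot 3 ($108), Ridgeline→Slot 4 ($144) — total 119+143+107+108+144 = $621.
Column-greedy (each slot in turn goes to its best remaining advertiser) gives $600, worse by 21.
Swapping Cove↔Onyx (Cove→Slot 2 $136, Onyx→Slot 3 $57) loses 22.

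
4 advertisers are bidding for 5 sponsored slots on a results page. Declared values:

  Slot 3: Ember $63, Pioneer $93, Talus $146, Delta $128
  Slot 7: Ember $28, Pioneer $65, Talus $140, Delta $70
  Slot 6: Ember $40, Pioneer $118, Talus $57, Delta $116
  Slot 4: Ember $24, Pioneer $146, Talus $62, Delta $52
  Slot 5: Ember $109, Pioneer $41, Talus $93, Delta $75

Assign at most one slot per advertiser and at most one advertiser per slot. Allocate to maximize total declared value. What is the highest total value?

Maximum total: $523

This is a one-to-one assignment (maximum-weight bipartite matching).
Optimal: Ember→Slot 5 ($109), Pioneer→Slot 4 ($146), Talus→Slot 7 ($140), Delta→Slot 3 ($128) — total 109+146+140+128 = $523.
Next-best assignment: Ember→Slot 5, Pioneer→Slot 4, Talus→Slot 3, Delta→Slot 6 = $517.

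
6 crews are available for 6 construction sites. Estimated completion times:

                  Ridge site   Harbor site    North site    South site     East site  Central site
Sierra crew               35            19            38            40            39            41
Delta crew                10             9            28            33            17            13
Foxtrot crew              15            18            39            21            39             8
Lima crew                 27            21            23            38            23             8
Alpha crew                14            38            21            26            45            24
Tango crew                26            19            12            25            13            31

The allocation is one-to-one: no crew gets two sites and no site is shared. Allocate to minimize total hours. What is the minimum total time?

Minimum total: 91 hours

Optimal: Sierra crew→Harbor site (19 hours), Delta crew→East site (17 hours), Foxtrot crew→South site (21 hours), Lima crew→Central site (8 hours), Alpha crew→Ridge site (14 hours), Tango crew→North site (12 hours) — total 19+17+21+8+14+12 = 91 hours.
Min-entry greedy (repeatedly take the single cheapest remaining cell) gives 106 hours, worse by 15.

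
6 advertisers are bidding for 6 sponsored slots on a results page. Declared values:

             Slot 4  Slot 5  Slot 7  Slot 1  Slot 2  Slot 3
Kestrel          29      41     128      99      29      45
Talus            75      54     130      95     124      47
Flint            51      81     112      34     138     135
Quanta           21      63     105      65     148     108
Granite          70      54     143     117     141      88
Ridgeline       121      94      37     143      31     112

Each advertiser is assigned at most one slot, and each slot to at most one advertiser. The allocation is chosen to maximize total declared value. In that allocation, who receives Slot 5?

Talus receives Slot 5.

Treat this as an assignment problem: match each advertiser to one slot.
Optimal: Kestrel→Slot 7 ($128), Talus→Slot 5 ($54), Flint→Slot 3 ($135), Quanta→Slot 2 ($148), Granite→Slot 1 ($117), Ridgeline→Slot 4 ($121) — total 128+54+135+148+117+121 = $703.
Max-entry greedy (repeatedly take the single best remaining cell) gives $685, worse by 18.
Next-best assignment: Kestrel→Slot 1, Talus→Slot 5, Flint→Slot 3, Quanta→Slot 2, Granite→Slot 7, Ridgeline→Slot 4 = $700.
Talus's own top slot is Slot 7 ($130), but forcing Talus→Slot 7 and reassigning the rest optimally gives only $692 — worse by 11.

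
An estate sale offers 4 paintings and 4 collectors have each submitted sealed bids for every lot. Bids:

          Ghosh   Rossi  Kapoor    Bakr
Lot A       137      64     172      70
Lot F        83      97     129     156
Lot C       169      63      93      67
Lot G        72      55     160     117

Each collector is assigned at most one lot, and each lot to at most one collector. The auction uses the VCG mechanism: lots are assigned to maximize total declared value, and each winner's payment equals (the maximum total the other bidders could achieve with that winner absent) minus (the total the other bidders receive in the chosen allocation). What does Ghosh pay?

Ghosh pays $5.

Efficient allocation: Ghosh→Lot C ($169), Rossi→Lot F ($97), Kapoor→Lot A ($172), Bakr→Lot G ($117); total welfare W = $555.
Ghosh receives Lot C at value $169, so the others get W − 169 = $386.
Without Ghosh: best allocation of the remaining 3 bidders over all 4 lots is Rossi→Lot C ($63), Kapoor→Lot A ($172), Bakr→Lot F ($156), total $391.
VCG payment = (others' best without Ghosh) − (others' welfare with Ghosh) = 391 − 386 = $5.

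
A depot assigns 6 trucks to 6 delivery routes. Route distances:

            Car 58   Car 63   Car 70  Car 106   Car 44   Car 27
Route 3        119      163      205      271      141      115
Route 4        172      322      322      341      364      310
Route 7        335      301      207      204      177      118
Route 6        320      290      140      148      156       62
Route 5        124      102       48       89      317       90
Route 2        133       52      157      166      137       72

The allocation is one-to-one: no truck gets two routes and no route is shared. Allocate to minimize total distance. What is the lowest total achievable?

Minimum total: 679 km

Optimal: Car 58→Route 4 (172 km), Car 63→Route 2 (52 km), Car 70→Route 5 (48 km), Car 106→Route 7 (204 km), Car 44→Route 3 (141 km), Car 27→Route 6 (62 km) — total 172+52+48+204+141+62 = 679 km.
Min-entry greedy (repeatedly take the single cheapest remaining cell) gives 799 km, worse by 120.
No other one-to-one assignment undercuts 679 km.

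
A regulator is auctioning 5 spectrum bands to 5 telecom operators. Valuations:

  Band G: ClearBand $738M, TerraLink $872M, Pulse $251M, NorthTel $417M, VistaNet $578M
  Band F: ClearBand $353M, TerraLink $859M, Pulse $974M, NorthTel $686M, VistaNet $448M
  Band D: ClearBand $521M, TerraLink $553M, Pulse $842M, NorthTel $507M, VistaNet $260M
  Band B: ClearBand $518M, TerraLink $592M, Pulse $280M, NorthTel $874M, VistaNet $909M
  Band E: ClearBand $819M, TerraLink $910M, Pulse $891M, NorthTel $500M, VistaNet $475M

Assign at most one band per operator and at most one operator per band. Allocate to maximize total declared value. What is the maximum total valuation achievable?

Treat this as an assignment problem: match each operator to one band.
Optimal: ClearBand→Band E ($819M), TerraLink→Band G ($872M), Pulse→Band D ($842M), NorthTel→Band F ($686M), VistaNet→Band B ($909M) — total 819+872+842+686+909 = $4128M.
Next-best assignment: ClearBand→Band G, TerraLink→Band E, Pulse→Band D, NorthTel→Band F, VistaNet→Band B = $4085M.
Swapping VistaNet↔TerraLink (VistaNet→Band G $578M, TerraLink→Band B $592M) loses 611.
No other one-to-one assignment exceeds $4128M.

Maximum total: $4128M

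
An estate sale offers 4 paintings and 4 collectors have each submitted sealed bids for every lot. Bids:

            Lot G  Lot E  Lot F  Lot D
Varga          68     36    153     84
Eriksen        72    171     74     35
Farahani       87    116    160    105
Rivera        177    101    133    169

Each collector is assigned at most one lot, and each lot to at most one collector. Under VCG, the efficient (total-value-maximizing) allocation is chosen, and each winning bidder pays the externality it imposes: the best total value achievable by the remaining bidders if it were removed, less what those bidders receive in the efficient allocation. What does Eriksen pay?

Efficient allocation: Varga→Lot F ($153), Eriksen→Lot E ($171), Farahani→Lot D ($105), Rivera→Lot G ($177); total welfare W = $606.
Eriksen receives Lot E at value $171, so the others get W − 171 = $435.
Without Eriksen: best allocation of the remaining 3 bidders over all 4 lots is Varga→Lot F ($153), Farahani→Lot E ($116), Rivera→Lot G ($177), total $446.
VCG payment = (others' best without Eriksen) − (others' welfare with Eriksen) = 446 − 435 = $11.

Eriksen pays $11.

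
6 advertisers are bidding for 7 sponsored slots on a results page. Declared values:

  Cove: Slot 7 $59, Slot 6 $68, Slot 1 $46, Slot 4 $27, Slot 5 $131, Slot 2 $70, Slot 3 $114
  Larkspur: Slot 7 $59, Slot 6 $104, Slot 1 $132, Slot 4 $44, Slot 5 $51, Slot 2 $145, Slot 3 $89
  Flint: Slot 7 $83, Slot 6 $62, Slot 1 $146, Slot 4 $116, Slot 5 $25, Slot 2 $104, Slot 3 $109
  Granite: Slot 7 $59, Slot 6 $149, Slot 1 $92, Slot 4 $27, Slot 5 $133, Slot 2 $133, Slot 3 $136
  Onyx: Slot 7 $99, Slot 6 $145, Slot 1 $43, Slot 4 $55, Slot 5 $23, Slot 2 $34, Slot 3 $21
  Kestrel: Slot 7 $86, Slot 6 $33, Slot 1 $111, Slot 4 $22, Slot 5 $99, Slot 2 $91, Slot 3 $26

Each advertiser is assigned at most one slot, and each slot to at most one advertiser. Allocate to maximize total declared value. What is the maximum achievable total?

Optimal: Cove→Slot 5 ($131), Larkspur→Slot 2 ($145), Flint→Slot 1 ($146), Granite→Slot 3 ($136), Onyx→Slot 6 ($145), Kestrel→Slot 7 ($86) — total 131+145+146+136+145+86 = $789.
Max-entry greedy (repeatedly take the single best remaining cell) gives $696, worse by 93.
Checked against all permutations: $789 is optimal.

Max total: $789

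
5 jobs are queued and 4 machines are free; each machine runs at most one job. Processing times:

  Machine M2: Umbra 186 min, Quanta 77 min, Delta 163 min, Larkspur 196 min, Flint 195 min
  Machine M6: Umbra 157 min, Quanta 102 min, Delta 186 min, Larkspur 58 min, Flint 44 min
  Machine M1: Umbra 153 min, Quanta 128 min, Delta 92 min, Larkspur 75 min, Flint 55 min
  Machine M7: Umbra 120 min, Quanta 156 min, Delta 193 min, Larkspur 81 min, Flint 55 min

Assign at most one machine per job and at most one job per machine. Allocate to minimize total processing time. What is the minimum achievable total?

Min total: 282 min

Treat this as an assignment problem: match each job to one machine.
Optimal: Quanta→Machine M2 (77 min), Larkspur→Machine M6 (58 min), Delta→Machine M1 (92 min), Flint→Machine M7 (55 min) — total 77+58+92+55 = 282 min.
Row-greedy (each job in turn takes its cheapest remaining machine) gives 347 min, worse by 65.
Next-best assignment: Quanta→Machine M2, Flint→Machine M6, Delta→Machine M1, Larkspur→Machine M7 = 294 min.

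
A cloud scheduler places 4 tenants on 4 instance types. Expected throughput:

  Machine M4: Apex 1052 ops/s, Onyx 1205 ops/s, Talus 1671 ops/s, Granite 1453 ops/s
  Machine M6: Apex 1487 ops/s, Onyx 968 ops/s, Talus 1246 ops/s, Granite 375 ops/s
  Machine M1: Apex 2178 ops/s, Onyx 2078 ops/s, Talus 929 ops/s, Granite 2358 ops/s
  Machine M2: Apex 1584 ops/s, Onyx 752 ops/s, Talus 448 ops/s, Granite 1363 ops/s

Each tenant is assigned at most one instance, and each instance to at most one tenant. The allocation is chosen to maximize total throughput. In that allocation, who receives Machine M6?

Apex receives Machine M6.

This is a one-to-one assignment (maximum-weight bipartite matching).
Optimal: Apex→Machine M6 (1487 ops/s), Onyx→Machine M1 (2078 ops/s), Talus→Machine M4 (1671 ops/s), Granite→Machine M2 (1363 ops/s) — total 1487+2078+1671+1363 = 6599 ops/s.
Swapping Talus↔Onyx (Talus→Machine M1 929 ops/s, Onyx→Machine M4 1205 ops/s) loses 1615.
Apex's own top instance is Machine M1 (2178 ops/s), but forcing Apex→Machine M1 and reassigning the rest optimally gives only 6180 ops/s — worse by 419.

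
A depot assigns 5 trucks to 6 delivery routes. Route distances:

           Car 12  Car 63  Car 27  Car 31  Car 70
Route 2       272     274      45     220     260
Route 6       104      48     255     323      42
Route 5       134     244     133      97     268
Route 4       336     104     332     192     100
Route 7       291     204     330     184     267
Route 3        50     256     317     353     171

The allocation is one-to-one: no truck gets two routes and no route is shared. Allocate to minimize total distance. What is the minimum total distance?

Min total: 338 km

This is the linear assignment problem.
Optimal: Car 12→Route 3 (50 km), Car 63→Route 4 (104 km), Car 27→Route 2 (45 km), Car 31→Route 5 (97 km), Car 70→Route 6 (42 km) — total 50+104+45+97+42 = 338 km.
Column-greedy (each route in turn goes to its cheapest remaining truck) gives 579 km, worse by 241.
Swapping Car 70↔Car 31 (Car 70→Route 5 268 km, Car 31→Route 6 323 km) adds 452.
Checked against all permutations: 338 km is optimal.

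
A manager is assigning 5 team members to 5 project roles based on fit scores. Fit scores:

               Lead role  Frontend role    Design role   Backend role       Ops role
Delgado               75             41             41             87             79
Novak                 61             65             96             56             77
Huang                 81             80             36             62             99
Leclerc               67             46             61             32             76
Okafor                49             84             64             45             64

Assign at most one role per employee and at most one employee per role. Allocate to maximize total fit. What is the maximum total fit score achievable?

Maximum total: 433 pts

Treat this as an assignment problem: match each employee to one role.
Optimal: Delgado→Backend role (87 pts), Novak→Design role (96 pts), Huang→Ops role (99 pts), Leclerc→Lead role (67 pts), Okafor→Frontend role (84 pts) — total 87+96+99+67+84 = 433 pts.
Column-greedy (each role in turn goes to its best remaining employee) gives 424 pts, worse by 9.
Every other assignment is strictly worse.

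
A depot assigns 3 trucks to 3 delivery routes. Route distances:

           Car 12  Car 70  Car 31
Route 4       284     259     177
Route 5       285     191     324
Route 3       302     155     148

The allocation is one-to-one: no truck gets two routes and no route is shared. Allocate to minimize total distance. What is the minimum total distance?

Minimum total: 617 km

Optimal: Car 12→Route 5 (285 km), Car 70→Route 3 (155 km), Car 31→Route 4 (177 km) — total 285+155+177 = 617 km.
Column-greedy (each route in turn goes to its cheapest remaining truck) gives 670 km, worse by 53.
Next-best assignment: Car 12→Route 4, Car 70→Route 5, Car 31→Route 3 = 623 km.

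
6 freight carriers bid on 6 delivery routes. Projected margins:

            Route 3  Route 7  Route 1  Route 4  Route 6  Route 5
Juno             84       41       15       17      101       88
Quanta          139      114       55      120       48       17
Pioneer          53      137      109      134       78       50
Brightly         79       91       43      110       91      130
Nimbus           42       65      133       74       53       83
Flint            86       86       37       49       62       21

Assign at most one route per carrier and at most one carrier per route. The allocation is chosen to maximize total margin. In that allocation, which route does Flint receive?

This is a one-to-one assignment (maximum-weight bipartite matching).
Optimal: Juno→Route 6 ($101k), Quanta→Route 3 ($139k), Pioneer→Route 4 ($134k), Brightly→Route 5 ($130k), Nimbus→Route 1 ($133k), Flint→Route 7 ($86k) — total 101+139+134+130+133+86 = $723k.
Column-greedy (each route in turn goes to its best remaining carrier) gives $641k, worse by 82.
Next-best assignment: Juno→Route 6, Quanta→Route 4, Pioneer→Route 7, Brightly→Route 5, Nimbus→Route 1, Flint→Route 3 = $707k.
Swapping Brightly↔Pioneer (Brightly→Route 4 $110k, Pioneer→Route 5 $50k) loses 104.
Flint's own top route is Route 3 ($86k), but forcing Flint→Route 3 and reassigning the rest optimally gives only $707k — worse by 16.

Flint receives Route 7.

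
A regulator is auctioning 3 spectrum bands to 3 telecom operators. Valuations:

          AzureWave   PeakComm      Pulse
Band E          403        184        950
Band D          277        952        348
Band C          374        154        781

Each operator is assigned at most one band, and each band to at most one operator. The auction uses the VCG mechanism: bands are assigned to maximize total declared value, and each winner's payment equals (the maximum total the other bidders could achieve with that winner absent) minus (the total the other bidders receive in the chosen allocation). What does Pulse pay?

Efficient allocation: AzureWave→Band C ($374M), PeakComm→Band D ($952M), Pulse→Band E ($950M); total welfare W = $2276M.
Pulse receives Band E at value $950M, so the others get W − 950 = $1326M.
Without Pulse: best allocation of the remaining 2 bidders over all 3 bands is AzureWave→Band E ($403M), PeakComm→Band D ($952M), total $1355M.
VCG payment = (others' best without Pulse) − (others' welfare with Pulse) = 1355 − 1326 = $29M.

Pulse pays $29M.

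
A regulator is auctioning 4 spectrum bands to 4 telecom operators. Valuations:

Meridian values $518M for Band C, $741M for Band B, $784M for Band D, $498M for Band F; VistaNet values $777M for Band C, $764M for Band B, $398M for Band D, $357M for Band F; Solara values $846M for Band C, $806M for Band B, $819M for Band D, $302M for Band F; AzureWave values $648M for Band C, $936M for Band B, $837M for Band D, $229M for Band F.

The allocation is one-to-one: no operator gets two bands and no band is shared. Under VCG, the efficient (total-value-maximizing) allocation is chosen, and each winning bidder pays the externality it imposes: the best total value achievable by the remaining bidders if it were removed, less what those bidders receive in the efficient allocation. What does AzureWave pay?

AzureWave pays $300M.

Efficient allocation: Meridian→Band F ($498M), VistaNet→Band C ($777M), Solara→Band D ($819M), AzureWave→Band B ($936M); total welfare W = $3030M.
AzureWave receives Band B at value $936M, so the others get W − 936 = $2094M.
Without AzureWave: best allocation of the remaining 3 bidders over all 4 bands is Meridian→Band D ($784M), VistaNet→Band B ($764M), Solara→Band C ($846M), total $2394M.
VCG payment = (others' best without AzureWave) − (others' welfare with AzureWave) = 2394 − 2094 = $300M.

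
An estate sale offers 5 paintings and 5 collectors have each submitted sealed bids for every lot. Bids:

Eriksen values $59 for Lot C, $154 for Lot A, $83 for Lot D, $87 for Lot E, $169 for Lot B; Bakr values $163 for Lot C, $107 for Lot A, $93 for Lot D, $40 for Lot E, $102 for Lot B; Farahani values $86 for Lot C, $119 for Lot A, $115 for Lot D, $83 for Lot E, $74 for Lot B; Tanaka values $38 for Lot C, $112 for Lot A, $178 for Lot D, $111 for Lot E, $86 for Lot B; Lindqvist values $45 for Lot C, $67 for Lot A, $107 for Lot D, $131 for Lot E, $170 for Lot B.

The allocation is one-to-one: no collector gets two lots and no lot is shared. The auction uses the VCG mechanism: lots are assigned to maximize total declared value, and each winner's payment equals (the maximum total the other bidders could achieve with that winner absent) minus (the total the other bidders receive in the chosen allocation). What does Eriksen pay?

Efficient allocation: Eriksen→Lot B ($169), Bakr→Lot C ($163), Farahani→Lot A ($119), Tanaka→Lot D ($178), Lindqvist→Lot E ($131); total welfare W = $760.
Eriksen receives Lot B at value $169, so the others get W − 169 = $591.
Without Eriksen: best allocation of the remaining 4 bidders over all 5 lots is Bakr→Lot C ($163), Farahani→Lot A ($119), Tanaka→Lot D ($178), Lindqvist→Lot B ($170), total $630.
VCG payment = (others' best without Eriksen) − (others' welfare with Eriksen) = 630 − 591 = $39.

Eriksen pays $39.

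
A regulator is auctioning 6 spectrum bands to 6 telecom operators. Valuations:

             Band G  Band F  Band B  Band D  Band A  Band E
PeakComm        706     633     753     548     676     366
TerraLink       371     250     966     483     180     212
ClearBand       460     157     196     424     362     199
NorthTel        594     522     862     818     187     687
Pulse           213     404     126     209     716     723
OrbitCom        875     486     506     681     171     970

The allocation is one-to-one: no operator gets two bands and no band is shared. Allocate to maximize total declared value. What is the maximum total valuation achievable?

This is the linear assignment problem.
Optimal: PeakComm→Band F ($633M), TerraLink→Band B ($966M), ClearBand→Band G ($460M), NorthTel→Band D ($818M), Pulse→Band A ($716M), OrbitCom→Band E ($970M) — total 633+966+460+818+716+970 = $4563M.
Max-entry greedy (repeatedly take the single best remaining cell) gives $4333M, worse by 230.
Swapping Pulse↔TerraLink (Pulse→Band B $126M, TerraLink→Band A $180M) loses 1376.
No other one-to-one assignment exceeds $4563M.

Max total: $4563M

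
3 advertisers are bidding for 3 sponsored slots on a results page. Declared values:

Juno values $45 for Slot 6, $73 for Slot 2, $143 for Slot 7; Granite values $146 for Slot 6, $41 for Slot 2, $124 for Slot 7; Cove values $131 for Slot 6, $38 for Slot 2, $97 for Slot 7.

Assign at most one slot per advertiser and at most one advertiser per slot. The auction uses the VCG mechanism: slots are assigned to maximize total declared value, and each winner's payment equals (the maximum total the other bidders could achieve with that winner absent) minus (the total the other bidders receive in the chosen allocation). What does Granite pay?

Granite pays $70.

Efficient allocation: Juno→Slot 2 ($73), Granite→Slot 7 ($124), Cove→Slot 6 ($131); total welfare W = $328.
Granite receives Slot 7 at value $124, so the others get W − 124 = $204.
Without Granite: best allocation of the remaining 2 bidders over all 3 slots is Juno→Slot 7 ($143), Cove→Slot 6 ($131), total $274.
VCG payment = (others' best without Granite) − (others' welfare with Granite) = 274 − 204 = $70.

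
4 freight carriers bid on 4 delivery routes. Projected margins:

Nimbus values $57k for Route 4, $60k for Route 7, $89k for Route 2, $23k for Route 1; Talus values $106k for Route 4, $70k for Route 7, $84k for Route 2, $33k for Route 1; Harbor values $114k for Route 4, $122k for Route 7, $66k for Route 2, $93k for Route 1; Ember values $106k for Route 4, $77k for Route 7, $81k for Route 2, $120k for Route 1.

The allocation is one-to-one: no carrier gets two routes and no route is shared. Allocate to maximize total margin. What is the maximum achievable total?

Maximum total: $437k

Optimal: Nimbus→Route 2 ($89k), Talus→Route 4 ($106k), Harbor→Route 7 ($122k), Ember→Route 1 ($120k) — total 89+106+122+120 = $437k.
Column-greedy (each route in turn goes to its best remaining carrier) gives $313k, worse by 124.
Swapping Harbor↔Talus (Harbor→Route 4 $114k, Talus→Route 7 $70k) loses 44.
No other one-to-one assignment exceeds $437k.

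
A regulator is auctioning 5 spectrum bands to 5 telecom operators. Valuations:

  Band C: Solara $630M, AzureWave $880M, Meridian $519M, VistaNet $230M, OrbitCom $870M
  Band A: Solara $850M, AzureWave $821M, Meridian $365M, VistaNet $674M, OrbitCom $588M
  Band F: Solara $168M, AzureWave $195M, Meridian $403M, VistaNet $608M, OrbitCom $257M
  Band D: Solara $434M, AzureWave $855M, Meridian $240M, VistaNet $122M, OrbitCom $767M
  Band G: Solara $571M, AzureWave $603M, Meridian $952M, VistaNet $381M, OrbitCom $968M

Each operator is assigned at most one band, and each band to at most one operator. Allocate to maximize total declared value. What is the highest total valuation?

This is the linear assignment problem.
Optimal: Solara→Band A ($850M), AzureWave→Band D ($855M), Meridian→Band G ($952M), VistaNet→Band F ($608M), OrbitCom→Band C ($870M) — total 850+855+952+608+870 = $4135M.
Every other assignment is strictly worse.

Max total: $4135M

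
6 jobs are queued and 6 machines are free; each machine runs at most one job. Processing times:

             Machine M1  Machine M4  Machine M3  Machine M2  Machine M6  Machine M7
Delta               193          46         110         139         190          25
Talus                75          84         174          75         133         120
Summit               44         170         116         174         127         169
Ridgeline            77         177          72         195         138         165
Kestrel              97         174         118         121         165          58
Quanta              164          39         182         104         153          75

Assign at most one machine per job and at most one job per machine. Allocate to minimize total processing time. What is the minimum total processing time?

Optimal: Delta→Machine M7 (25 min), Talus→Machine M2 (75 min), Summit→Machine M1 (44 min), Ridgeline→Machine M3 (72 min), Kestrel→Machine M6 (165 min), Quanta→Machine M4 (39 min) — total 25+75+44+72+165+39 = 420 min.
Row-greedy (each job in turn takes its cheapest remaining machine) gives 514 min, worse by 94.

Min total: 420 min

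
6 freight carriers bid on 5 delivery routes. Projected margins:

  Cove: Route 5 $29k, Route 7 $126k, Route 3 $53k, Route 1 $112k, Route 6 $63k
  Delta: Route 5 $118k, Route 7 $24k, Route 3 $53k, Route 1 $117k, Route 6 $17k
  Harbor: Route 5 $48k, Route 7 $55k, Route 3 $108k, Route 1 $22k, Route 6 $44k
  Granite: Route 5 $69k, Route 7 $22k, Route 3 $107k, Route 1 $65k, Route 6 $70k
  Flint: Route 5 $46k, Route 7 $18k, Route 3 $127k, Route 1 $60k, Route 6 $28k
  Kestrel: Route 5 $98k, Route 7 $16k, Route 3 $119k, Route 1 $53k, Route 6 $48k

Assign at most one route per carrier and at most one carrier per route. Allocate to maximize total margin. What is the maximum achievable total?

Optimal: Kestrel→Route 5 ($98k), Cove→Route 7 ($126k), Flint→Route 3 ($127k), Delta→Route 1 ($117k), Granite→Route 6 ($70k) — total 98+126+127+117+70 = $538k.
Next-best assignment: Kestrel→Route 5, Cove→Route 7, Harbor→Route 3, Delta→Route 1, Granite→Route 6 = $519k.
No other one-to-one assignment exceeds $538k.

Max total: $538k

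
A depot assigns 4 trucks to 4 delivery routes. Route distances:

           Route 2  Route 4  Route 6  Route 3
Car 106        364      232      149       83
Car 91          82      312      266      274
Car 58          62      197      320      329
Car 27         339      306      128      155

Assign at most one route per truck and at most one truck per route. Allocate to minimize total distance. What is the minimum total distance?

This is a one-to-one assignment (minimum-cost bipartite matching).
Optimal: Car 106→Route 3 (83 km), Car 91→Route 2 (82 km), Car 58→Route 4 (197 km), Car 27→Route 6 (128 km) — total 83+82+197+128 = 490 km.
Min-entry greedy (repeatedly take the single cheapest remaining cell) gives 585 km, worse by 95.
Next-best assignment: Car 106→Route 6, Car 91→Route 2, Car 58→Route 4, Car 27→Route 3 = 583 km.

Minimum total: 490 km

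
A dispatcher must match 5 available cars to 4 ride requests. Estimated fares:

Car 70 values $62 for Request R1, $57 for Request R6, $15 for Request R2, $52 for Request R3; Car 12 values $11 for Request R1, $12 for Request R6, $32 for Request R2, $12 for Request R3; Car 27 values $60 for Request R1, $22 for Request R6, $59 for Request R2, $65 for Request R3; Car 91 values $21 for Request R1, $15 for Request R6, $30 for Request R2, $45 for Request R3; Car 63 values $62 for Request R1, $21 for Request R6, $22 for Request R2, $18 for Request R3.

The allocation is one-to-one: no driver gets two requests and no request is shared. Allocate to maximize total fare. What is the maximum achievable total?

This is the linear assignment problem.
Optimal: Car 63→Request R1 ($62), Car 70→Request R6 ($57), Car 27→Request R2 ($59), Car 91→Request R3 ($45) — total 62+57+59+45 = $223.
Max-entry greedy (repeatedly take the single best remaining cell) gives $180, worse by 43.
Next-best assignment: Car 63→Request R1, Car 70→Request R6, Car 12→Request R2, Car 27→Request R3 = $216.
Every other assignment is strictly worse.

Max total: $223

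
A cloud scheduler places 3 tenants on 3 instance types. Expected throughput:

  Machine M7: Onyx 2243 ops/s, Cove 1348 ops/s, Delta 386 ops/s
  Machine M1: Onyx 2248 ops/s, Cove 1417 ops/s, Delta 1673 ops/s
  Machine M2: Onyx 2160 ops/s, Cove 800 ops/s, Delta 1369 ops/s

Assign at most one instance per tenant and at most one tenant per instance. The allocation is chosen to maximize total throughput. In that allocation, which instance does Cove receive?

Optimal: Onyx→Machine M2 (2160 ops/s), Cove→Machine M7 (1348 ops/s), Delta→Machine M1 (1673 ops/s) — total 2160+1348+1673 = 5181 ops/s.
Row-greedy (each tenant in turn takes its best remaining instance) gives 4965 ops/s, worse by 216.
Next-best assignment: Onyx→Machine M7, Cove→Machine M1, Delta→Machine M2 = 5029 ops/s.
Swapping Onyx↔Cove (Onyx→Machine M7 2243 ops/s, Cove→Machine M2 800 ops/s) loses 465.
Cove's own top instance is Machine M1 (1417 ops/s), but forcing Cove→Machine M1 and reassigning the rest optimally gives only 5029 ops/s — worse by 152.

Cove receives Machine M7.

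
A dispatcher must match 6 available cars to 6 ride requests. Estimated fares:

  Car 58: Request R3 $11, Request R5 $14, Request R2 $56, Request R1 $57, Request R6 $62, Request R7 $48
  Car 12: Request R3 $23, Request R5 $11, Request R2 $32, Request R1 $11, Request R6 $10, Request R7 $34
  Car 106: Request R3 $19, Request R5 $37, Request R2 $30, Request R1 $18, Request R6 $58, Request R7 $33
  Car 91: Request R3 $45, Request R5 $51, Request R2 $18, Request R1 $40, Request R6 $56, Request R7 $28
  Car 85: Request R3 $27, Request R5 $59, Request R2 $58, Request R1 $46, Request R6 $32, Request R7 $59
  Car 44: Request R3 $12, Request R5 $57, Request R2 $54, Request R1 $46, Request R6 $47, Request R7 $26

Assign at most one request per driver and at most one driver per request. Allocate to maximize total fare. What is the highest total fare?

Max total: $309

Optimal: Car 58→Request R1 ($57), Car 12→Request R7 ($34), Car 106→Request R6 ($58), Car 91→Request R3 ($45), Car 85→Request R2 ($58), Car 44→Request R5 ($57) — total 57+34+58+45+58+57 = $309.
Row-greedy (each driver in turn takes its best remaining request) gives $282, worse by 27.
Next-best assignment: Car 58→Request R1, Car 12→Request R2, Car 106→Request R6, Car 91→Request R3, Car 85→Request R7, Car 44→Request R5 = $308.
No other one-to-one assignment exceeds $309.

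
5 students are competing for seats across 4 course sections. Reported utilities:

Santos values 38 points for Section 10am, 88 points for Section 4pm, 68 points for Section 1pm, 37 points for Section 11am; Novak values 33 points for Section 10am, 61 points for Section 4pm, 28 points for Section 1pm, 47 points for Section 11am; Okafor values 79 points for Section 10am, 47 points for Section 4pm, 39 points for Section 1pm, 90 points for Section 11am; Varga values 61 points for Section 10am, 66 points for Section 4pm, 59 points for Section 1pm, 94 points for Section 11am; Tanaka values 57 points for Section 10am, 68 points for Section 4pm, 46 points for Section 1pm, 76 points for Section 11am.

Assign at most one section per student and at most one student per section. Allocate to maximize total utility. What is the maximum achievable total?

Maximum total: 309 points

Treat this as an assignment problem: match each student to one section.
Optimal: Okafor→Section 10am (79 points), Tanaka→Section 4pm (68 points), Santos→Section 1pm (68 points), Varga→Section 11am (94 points) — total 79+68+68+94 = 309 points.
Row-greedy (each student in turn takes its best remaining section) gives 273 points, worse by 36.
Next-best assignment: Okafor→Section 10am, Santos→Section 4pm, Tanaka→Section 1pm, Varga→Section 11am = 307 points.
Every other assignment is strictly worse.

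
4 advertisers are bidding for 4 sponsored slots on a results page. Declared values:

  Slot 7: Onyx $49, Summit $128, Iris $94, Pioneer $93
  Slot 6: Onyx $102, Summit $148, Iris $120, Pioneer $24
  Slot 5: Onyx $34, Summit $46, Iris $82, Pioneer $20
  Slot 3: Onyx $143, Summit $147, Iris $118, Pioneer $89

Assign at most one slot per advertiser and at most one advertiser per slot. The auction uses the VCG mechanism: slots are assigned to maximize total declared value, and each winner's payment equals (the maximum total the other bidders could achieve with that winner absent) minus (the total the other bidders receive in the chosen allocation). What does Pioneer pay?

Efficient allocation: Onyx→Slot 3 ($143), Summit→Slot 6 ($148), Iris→Slot 5 ($82), Pioneer→Slot 7 ($93); total welfare W = $466.
Pioneer receives Slot 7 at value $93, so the others get W − 93 = $373.
Without Pioneer: best allocation of the remaining 3 bidders over all 4 slots is Onyx→Slot 3 ($143), Summit→Slot 7 ($128), Iris→Slot 6 ($120), total $391.
VCG payment = (others' best without Pioneer) − (others' welfare with Pioneer) = 391 − 373 = $18.

Pioneer pays $18.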